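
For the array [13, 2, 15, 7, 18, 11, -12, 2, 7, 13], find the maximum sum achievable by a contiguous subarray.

Using Kadane's algorithm on [13, 2, 15, 7, 18, 11, -12, 2, 7, 13]:

Scanning through the array:
Position 1 (value 2): max_ending_here = 15, max_so_far = 15
Position 2 (value 15): max_ending_here = 30, max_so_far = 30
Position 3 (value 7): max_ending_here = 37, max_so_far = 37
Position 4 (value 18): max_ending_here = 55, max_so_far = 55
Position 5 (value 11): max_ending_here = 66, max_so_far = 66
Position 6 (value -12): max_ending_here = 54, max_so_far = 66
Position 7 (value 2): max_ending_here = 56, max_so_far = 66
Position 8 (value 7): max_ending_here = 63, max_so_far = 66
Position 9 (value 13): max_ending_here = 76, max_so_far = 76

Maximum subarray: [13, 2, 15, 7, 18, 11, -12, 2, 7, 13]
Maximum sum: 76

The maximum subarray is [13, 2, 15, 7, 18, 11, -12, 2, 7, 13] with sum 76. This subarray runs from index 0 to index 9.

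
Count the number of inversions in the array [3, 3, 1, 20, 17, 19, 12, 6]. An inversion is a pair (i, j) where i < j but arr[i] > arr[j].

Finding inversions in [3, 3, 1, 20, 17, 19, 12, 6]:

(0, 2): arr[0]=3 > arr[2]=1
(1, 2): arr[1]=3 > arr[2]=1
(3, 4): arr[3]=20 > arr[4]=17
(3, 5): arr[3]=20 > arr[5]=19
(3, 6): arr[3]=20 > arr[6]=12
(3, 7): arr[3]=20 > arr[7]=6
(4, 6): arr[4]=17 > arr[6]=12
(4, 7): arr[4]=17 > arr[7]=6
(5, 6): arr[5]=19 > arr[6]=12
(5, 7): arr[5]=19 > arr[7]=6
(6, 7): arr[6]=12 > arr[7]=6

Total inversions: 11

The array has 11 inversion(s): (0,2), (1,2), (3,4), (3,5), (3,6), (3,7), (4,6), (4,7), (5,6), (5,7), (6,7). Each pair (i,j) satisfies i < j and arr[i] > arr[j].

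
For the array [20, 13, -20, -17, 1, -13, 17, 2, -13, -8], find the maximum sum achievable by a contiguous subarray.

Using Kadane's algorithm on [20, 13, -20, -17, 1, -13, 17, 2, -13, -8]:

Scanning through the array:
Position 1 (value 13): max_ending_here = 33, max_so_far = 33
Position 2 (value -20): max_ending_here = 13, max_so_far = 33
Position 3 (value -17): max_ending_here = -4, max_so_far = 33
Position 4 (value 1): max_ending_here = 1, max_so_far = 33
Position 5 (value -13): max_ending_here = -12, max_so_far = 33
Position 6 (value 17): max_ending_here = 17, max_so_far = 33
Position 7 (value 2): max_ending_here = 19, max_so_far = 33
Position 8 (value -13): max_ending_here = 6, max_so_far = 33
Position 9 (value -8): max_ending_here = -2, max_so_far = 33

Maximum subarray: [20, 13]
Maximum sum: 33

The maximum subarray is [20, 13] with sum 33. This subarray runs from index 0 to index 1.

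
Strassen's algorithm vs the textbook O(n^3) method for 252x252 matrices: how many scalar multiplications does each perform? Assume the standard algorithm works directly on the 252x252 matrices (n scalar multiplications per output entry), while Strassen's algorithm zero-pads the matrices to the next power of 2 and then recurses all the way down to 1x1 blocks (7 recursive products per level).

Matrix multiplication for 252x252 matrices:

Strassen's algorithm requires power-of-2 dimensions. Pad 252x252 to 256x256 (next power of 2).

Standard algorithm: 252^3 = 16003008 multiplications
Strassen's algorithm: 7^(log2(256)) = 7^8 = 5764801 multiplications
Savings: 16003008 - 5764801 = 10238207 multiplications

Standard: 16003008 multiplications (252^3). Strassen: 5764801 multiplications (7^8, after padding to 256x256). Strassen reduces 8 recursive multiplications to 7 at each level.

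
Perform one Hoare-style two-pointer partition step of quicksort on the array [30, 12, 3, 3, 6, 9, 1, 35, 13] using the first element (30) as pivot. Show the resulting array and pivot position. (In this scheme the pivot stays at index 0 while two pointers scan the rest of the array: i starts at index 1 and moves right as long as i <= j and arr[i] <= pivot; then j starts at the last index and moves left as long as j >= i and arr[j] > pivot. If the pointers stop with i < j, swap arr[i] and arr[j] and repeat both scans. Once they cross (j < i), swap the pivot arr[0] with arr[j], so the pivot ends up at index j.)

Hoare-style two-pointer partition with pivot = 30:

Initial array: [30, 12, 3, 3, 6, 9, 1, 35, 13]

Pointers start at i = 1, j = 8.
i stops at index 7 (arr[7]=35 > 30), j stops at index 8 (arr[8]=13 <= 30): swap arr[7] and arr[8], array becomes [30, 12, 3, 3, 6, 9, 1, 13, 35]
i ends at 8, j ends at 7: the pointers have crossed (j < i), so scanning stops.

Swap pivot arr[0] with arr[7] to place pivot at position 7: [13, 12, 3, 3, 6, 9, 1, 30, 35]
Pivot position: 7

After partitioning with pivot 30, the array becomes [13, 12, 3, 3, 6, 9, 1, 30, 35]. The pivot is placed at index 7. All elements to the left of the pivot are <= 30, and all elements to the right are > 30.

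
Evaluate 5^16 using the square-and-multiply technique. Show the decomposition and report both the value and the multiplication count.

Computing 5^16 by squaring (build up from 5^1; each line after the first costs one multiplication):

5^1 = 5
5^2 = (5^1)^2 = 5^2 = 25
5^4 = (5^2)^2 = 25^2 = 625
5^8 = (5^4)^2 = 625^2 = 390625
5^16 = (5^8)^2 = 390625^2 = 152587890625

Result: 152587890625
Multiplications needed: 4 (4 lines after 5^1)

5^16 = 152587890625. Using exponentiation by squaring, this requires 4 multiplications. The key idea: if the exponent is even, square the half-power; if odd, multiply by the base once.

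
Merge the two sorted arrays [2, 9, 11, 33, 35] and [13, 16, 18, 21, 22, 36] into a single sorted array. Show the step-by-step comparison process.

Merging process:

Compare 2 vs 13: take 2 from left. Merged: [2]
Compare 9 vs 13: take 9 from left. Merged: [2, 9]
Compare 11 vs 13: take 11 from left. Merged: [2, 9, 11]
Compare 33 vs 13: take 13 from right. Merged: [2, 9, 11, 13]
Compare 33 vs 16: take 16 from right. Merged: [2, 9, 11, 13, 16]
Compare 33 vs 18: take 18 from right. Merged: [2, 9, 11, 13, 16, 18]
Compare 33 vs 21: take 21 from right. Merged: [2, 9, 11, 13, 16, 18, 21]
Compare 33 vs 22: take 22 from right. Merged: [2, 9, 11, 13, 16, 18, 21, 22]
Compare 33 vs 36: take 33 from left. Merged: [2, 9, 11, 13, 16, 18, 21, 22, 33]
Compare 35 vs 36: take 35 from left. Merged: [2, 9, 11, 13, 16, 18, 21, 22, 33, 35]
Append remaining from right: [36]. Merged: [2, 9, 11, 13, 16, 18, 21, 22, 33, 35, 36]

Final merged array: [2, 9, 11, 13, 16, 18, 21, 22, 33, 35, 36]
Total comparisons: 10

The merged array is [2, 9, 11, 13, 16, 18, 21, 22, 33, 35, 36], requiring 10 comparisons. The merge step runs in O(n) time where n is the total number of elements.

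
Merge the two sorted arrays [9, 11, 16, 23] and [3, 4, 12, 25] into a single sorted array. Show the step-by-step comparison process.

Merging process:

Compare 9 vs 3: take 3 from right. Merged: [3]
Compare 9 vs 4: take 4 from right. Merged: [3, 4]
Compare 9 vs 12: take 9 from left. Merged: [3, 4, 9]
Compare 11 vs 12: take 11 from left. Merged: [3, 4, 9, 11]
Compare 16 vs 12: take 12 from right. Merged: [3, 4, 9, 11, 12]
Compare 16 vs 25: take 16 from left. Merged: [3, 4, 9, 11, 12, 16]
Compare 23 vs 25: take 23 from left. Merged: [3, 4, 9, 11, 12, 16, 23]
Append remaining from right: [25]. Merged: [3, 4, 9, 11, 12, 16, 23, 25]

Final merged array: [3, 4, 9, 11, 12, 16, 23, 25]
Total comparisons: 7

The merged array is [3, 4, 9, 11, 12, 16, 23, 25], requiring 7 comparisons. The merge step runs in O(n) time where n is the total number of elements.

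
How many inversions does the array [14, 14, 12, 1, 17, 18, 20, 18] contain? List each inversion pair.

Finding inversions in [14, 14, 12, 1, 17, 18, 20, 18]:

(0, 2): arr[0]=14 > arr[2]=12
(0, 3): arr[0]=14 > arr[3]=1
(1, 2): arr[1]=14 > arr[2]=12
(1, 3): arr[1]=14 > arr[3]=1
(2, 3): arr[2]=12 > arr[3]=1
(6, 7): arr[6]=20 > arr[7]=18

Total inversions: 6

The array has 6 inversion(s): (0,2), (0,3), (1,2), (1,3), (2,3), (6,7). Each pair (i,j) satisfies i < j and arr[i] > arr[j].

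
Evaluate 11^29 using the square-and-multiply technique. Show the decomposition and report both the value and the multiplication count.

Computing 11^29 by squaring (build up from 11^1; each line after the first costs one multiplication):

11^1 = 11
11^2 = (11^1)^2 = 11^2 = 121
11^3 = 11 * 11^2 = 11 * 121 = 1331
11^6 = (11^3)^2 = 1331^2 = 1771561
11^7 = 11 * 11^6 = 11 * 1771561 = 19487171
11^14 = (11^7)^2 = 19487171^2 = 379749833583241
11^28 = (11^14)^2 = 379749833583241^2 = 144209936106499234037676064081
11^29 = 11 * 11^28 = 11 * 144209936106499234037676064081 = 1586309297171491574414436704891

Result: 1586309297171491574414436704891
Multiplications needed: 7 (7 lines after 11^1)

11^29 = 1586309297171491574414436704891. Using exponentiation by squaring, this requires 7 multiplications. The key idea: if the exponent is even, square the half-power; if odd, multiply by the base once.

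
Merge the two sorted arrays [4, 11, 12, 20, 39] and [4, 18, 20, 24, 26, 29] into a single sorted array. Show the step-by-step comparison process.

Merging process:

Compare 4 vs 4: take 4 from left. Merged: [4]
Compare 11 vs 4: take 4 from right. Merged: [4, 4]
Compare 11 vs 18: take 11 from left. Merged: [4, 4, 11]
Compare 12 vs 18: take 12 from left. Merged: [4, 4, 11, 12]
Compare 20 vs 18: take 18 from right. Merged: [4, 4, 11, 12, 18]
Compare 20 vs 20: take 20 from left. Merged: [4, 4, 11, 12, 18, 20]
Compare 39 vs 20: take 20 from right. Merged: [4, 4, 11, 12, 18, 20, 20]
Compare 39 vs 24: take 24 from right. Merged: [4, 4, 11, 12, 18, 20, 20, 24]
Compare 39 vs 26: take 26 from right. Merged: [4, 4, 11, 12, 18, 20, 20, 24, 26]
Compare 39 vs 29: take 29 from right. Merged: [4, 4, 11, 12, 18, 20, 20, 24, 26, 29]
Append remaining from left: [39]. Merged: [4, 4, 11, 12, 18, 20, 20, 24, 26, 29, 39]

Final merged array: [4, 4, 11, 12, 18, 20, 20, 24, 26, 29, 39]
Total comparisons: 10

The merged array is [4, 4, 11, 12, 18, 20, 20, 24, 26, 29, 39], requiring 10 comparisons. The merge step runs in O(n) time where n is the total number of elements.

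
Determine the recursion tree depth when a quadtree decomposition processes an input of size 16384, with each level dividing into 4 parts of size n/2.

For divide and conquer with division factor 2:

Problem sizes at each level:
Level 0: 16384
Level 1: 8192
Level 2: 4096
Level 3: 2048
Level 4: 1024
Level 5: 512
Level 6: 256
Level 7: 128
Level 8: 64
Level 9: 32
Level 10: 16
Level 11: 8
Level 12: 4
Level 13: 2
Level 14: 1

The root is level 0 and the size-1 base case is level 14 (the tree spans levels 0 through 14, i.e. 15 levels counting the root), so the depth is the number of divisions: log_2(16384) = 14

The recursion tree depth is log_2(16384) = 14. At each level, the problem size is divided by 2, so it takes 14 divisions to reduce to a base case of size 1. The algorithm makes 4 recursive calls at each level.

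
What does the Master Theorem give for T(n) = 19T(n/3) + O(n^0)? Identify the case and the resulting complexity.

Master Theorem for T(n) = 19T(n/3) + O(n^0):

a = 19, b = 3, c = 0
log_b(a) = log_3(19) = 2.6801

Case 1: c = 0 < log_3(19) = 2.6801
T(n) = O(n^(log_3 19))

For T(n) = 19T(n/3) + O(n^0): log_3(19) = 2.6801. This is Case 1 of the Master Theorem (c < log_b(a), work dominated by leaves), giving O(n^(log_3 19)).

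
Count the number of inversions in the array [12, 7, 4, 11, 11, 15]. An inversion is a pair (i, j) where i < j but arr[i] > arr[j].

Finding inversions in [12, 7, 4, 11, 11, 15]:

(0, 1): arr[0]=12 > arr[1]=7
(0, 2): arr[0]=12 > arr[2]=4
(0, 3): arr[0]=12 > arr[3]=11
(0, 4): arr[0]=12 > arr[4]=11
(1, 2): arr[1]=7 > arr[2]=4

Total inversions: 5

The array has 5 inversion(s): (0,1), (0,2), (0,3), (0,4), (1,2). Each pair (i,j) satisfies i < j and arr[i] > arr[j].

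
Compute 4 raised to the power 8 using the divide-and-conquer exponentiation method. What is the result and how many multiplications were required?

Computing 4^8 by squaring (build up from 4^1; each line after the first costs one multiplication):

4^1 = 4
4^2 = (4^1)^2 = 4^2 = 16
4^4 = (4^2)^2 = 16^2 = 256
4^8 = (4^4)^2 = 256^2 = 65536

Result: 65536
Multiplications needed: 3 (3 lines after 4^1)

4^8 = 65536. Using exponentiation by squaring, this requires 3 multiplications. The key idea: if the exponent is even, square the half-power; if odd, multiply by the base once.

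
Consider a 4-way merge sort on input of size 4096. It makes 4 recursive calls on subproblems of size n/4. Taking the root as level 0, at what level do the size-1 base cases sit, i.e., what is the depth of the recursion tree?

For divide and conquer with division factor 4:

Problem sizes at each level:
Level 0: 4096
Level 1: 1024
Level 2: 256
Level 3: 64
Level 4: 16
Level 5: 4
Level 6: 1

The root is level 0 and the size-1 base case is level 6 (the tree spans levels 0 through 6, i.e. 7 levels counting the root), so the depth is the number of divisions: log_4(4096) = 6

The recursion tree depth is log_4(4096) = 6. At each level, the problem size is divided by 4, so it takes 6 divisions to reduce to a base case of size 1. The algorithm makes 4 recursive calls at each level.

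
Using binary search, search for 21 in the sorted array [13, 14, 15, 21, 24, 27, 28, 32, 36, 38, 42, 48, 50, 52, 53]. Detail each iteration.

Binary search for 21 in [13, 14, 15, 21, 24, 27, 28, 32, 36, 38, 42, 48, 50, 52, 53]:

lo=0, hi=14, mid=7, arr[mid]=32 -> 32 > 21, search left half
lo=0, hi=6, mid=3, arr[mid]=21 -> Found target at index 3!

Binary search finds 21 at index 3 after 2 comparisons. The search repeatedly halves the search space by comparing with the middle element.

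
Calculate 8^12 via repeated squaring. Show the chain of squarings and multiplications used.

Computing 8^12 by squaring (build up from 8^1; each line after the first costs one multiplication):

8^1 = 8
8^2 = (8^1)^2 = 8^2 = 64
8^3 = 8 * 8^2 = 8 * 64 = 512
8^6 = (8^3)^2 = 512^2 = 262144
8^12 = (8^6)^2 = 262144^2 = 68719476736

Result: 68719476736
Multiplications needed: 4 (4 lines after 8^1)

8^12 = 68719476736. Using exponentiation by squaring, this requires 4 multiplications. The key idea: if the exponent is even, square the half-power; if odd, multiply by the base once.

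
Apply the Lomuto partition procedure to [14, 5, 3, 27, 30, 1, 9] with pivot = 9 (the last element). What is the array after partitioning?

Lomuto partition with pivot = 9:

Initial array: [14, 5, 3, 27, 30, 1, 9]

arr[0]=14 > 9: no swap
arr[1]=5 <= 9: swap with position 0, array becomes [5, 14, 3, 27, 30, 1, 9]
arr[2]=3 <= 9: swap with position 1, array becomes [5, 3, 14, 27, 30, 1, 9]
arr[3]=27 > 9: no swap
arr[4]=30 > 9: no swap
arr[5]=1 <= 9: swap with position 2, array becomes [5, 3, 1, 27, 30, 14, 9]

Place pivot at position 3: [5, 3, 1, 9, 30, 14, 27]
Pivot position: 3

After partitioning with pivot 9, the array becomes [5, 3, 1, 9, 30, 14, 27]. The pivot is placed at index 3. All elements to the left of the pivot are <= 9, and all elements to the right are > 9.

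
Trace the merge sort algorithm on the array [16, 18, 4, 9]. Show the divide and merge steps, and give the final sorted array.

Merge sort trace:

Split: [16, 18, 4, 9] -> [16, 18] and [4, 9]
  Split: [16, 18] -> [16] and [18]
  Merge: [16] + [18] -> [16, 18]
  Split: [4, 9] -> [4] and [9]
  Merge: [4] + [9] -> [4, 9]
Merge: [16, 18] + [4, 9] -> [4, 9, 16, 18]

Final sorted array: [4, 9, 16, 18]

The merge sort proceeds by recursively splitting the array and merging sorted halves.
After all merges, the sorted array is [4, 9, 16, 18].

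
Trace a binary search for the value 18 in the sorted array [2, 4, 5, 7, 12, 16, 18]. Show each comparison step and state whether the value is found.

Binary search for 18 in [2, 4, 5, 7, 12, 16, 18]:

lo=0, hi=6, mid=3, arr[mid]=7 -> 7 < 18, search right half
lo=4, hi=6, mid=5, arr[mid]=16 -> 16 < 18, search right half
lo=6, hi=6, mid=6, arr[mid]=18 -> Found target at index 6!

Binary search finds 18 at index 6 after 3 comparisons. The search repeatedly halves the search space by comparing with the middle element.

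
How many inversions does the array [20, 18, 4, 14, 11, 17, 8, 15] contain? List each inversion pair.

Finding inversions in [20, 18, 4, 14, 11, 17, 8, 15]:

(0, 1): arr[0]=20 > arr[1]=18
(0, 2): arr[0]=20 > arr[2]=4
(0, 3): arr[0]=20 > arr[3]=14
(0, 4): arr[0]=20 > arr[4]=11
(0, 5): arr[0]=20 > arr[5]=17
(0, 6): arr[0]=20 > arr[6]=8
(0, 7): arr[0]=20 > arr[7]=15
(1, 2): arr[1]=18 > arr[2]=4
(1, 3): arr[1]=18 > arr[3]=14
(1, 4): arr[1]=18 > arr[4]=11
(1, 5): arr[1]=18 > arr[5]=17
(1, 6): arr[1]=18 > arr[6]=8
(1, 7): arr[1]=18 > arr[7]=15
(3, 4): arr[3]=14 > arr[4]=11
(3, 6): arr[3]=14 > arr[6]=8
(4, 6): arr[4]=11 > arr[6]=8
(5, 6): arr[5]=17 > arr[6]=8
(5, 7): arr[5]=17 > arr[7]=15

Total inversions: 18

The array has 18 inversion(s): (0,1), (0,2), (0,3), (0,4), (0,5), (0,6), (0,7), (1,2), (1,3), (1,4), (1,5), (1,6), (1,7), (3,4), (3,6), (4,6), (5,6), (5,7). Each pair (i,j) satisfies i < j and arr[i] > arr[j].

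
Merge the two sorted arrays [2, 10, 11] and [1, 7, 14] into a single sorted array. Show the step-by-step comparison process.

Merging process:

Compare 2 vs 1: take 1 from right. Merged: [1]
Compare 2 vs 7: take 2 from left. Merged: [1, 2]
Compare 10 vs 7: take 7 from right. Merged: [1, 2, 7]
Compare 10 vs 14: take 10 from left. Merged: [1, 2, 7, 10]
Compare 11 vs 14: take 11 from left. Merged: [1, 2, 7, 10, 11]
Append remaining from right: [14]. Merged: [1, 2, 7, 10, 11, 14]

Final merged array: [1, 2, 7, 10, 11, 14]
Total comparisons: 5

The merged array is [1, 2, 7, 10, 11, 14], requiring 5 comparisons. The merge step runs in O(n) time where n is the total number of elements.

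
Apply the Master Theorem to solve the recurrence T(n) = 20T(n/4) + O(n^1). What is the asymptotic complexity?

Master Theorem for T(n) = 20T(n/4) + O(n^1):

a = 20, b = 4, c = 1
log_b(a) = log_4(20) = 2.1610

Case 1: c = 1 < log_4(20) = 2.1610
T(n) = O(n^(log_4 20))

For T(n) = 20T(n/4) + O(n^1): log_4(20) = 2.1610. This is Case 1 of the Master Theorem (c < log_b(a), work dominated by leaves), giving O(n^(log_4 20)).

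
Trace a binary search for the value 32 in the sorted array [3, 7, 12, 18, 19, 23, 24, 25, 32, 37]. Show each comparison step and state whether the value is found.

Binary search for 32 in [3, 7, 12, 18, 19, 23, 24, 25, 32, 37]:

lo=0, hi=9, mid=4, arr[mid]=19 -> 19 < 32, search right half
lo=5, hi=9, mid=7, arr[mid]=25 -> 25 < 32, search right half
lo=8, hi=9, mid=8, arr[mid]=32 -> Found target at index 8!

Binary search finds 32 at index 8 after 3 comparisons. The search repeatedly halves the search space by comparing with the middle element.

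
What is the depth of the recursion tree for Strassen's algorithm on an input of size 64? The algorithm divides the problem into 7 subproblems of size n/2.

For divide and conquer with division factor 2:

Problem sizes at each level:
Level 0: 64
Level 1: 32
Level 2: 16
Level 3: 8
Level 4: 4
Level 5: 2
Level 6: 1

The root is level 0 and the size-1 base case is level 6 (the tree spans levels 0 through 6, i.e. 7 levels counting the root), so the depth is the number of divisions: log_2(64) = 6

The recursion tree depth is log_2(64) = 6. At each level, the problem size is divided by 2, so it takes 6 divisions to reduce to a base case of size 1. The algorithm makes 7 recursive calls at each level.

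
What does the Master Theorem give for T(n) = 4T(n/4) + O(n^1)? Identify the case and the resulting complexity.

Master Theorem for T(n) = 4T(n/4) + O(n^1):

a = 4, b = 4, c = 1
log_b(a) = log_4(4) = 1.0000

Case 2: c = 1 = log_4(4) = 1.0000
T(n) = O(n^1 log n) = O(n log n)

For T(n) = 4T(n/4) + O(n^1): log_4(4) = 1.0000. This is Case 2 of the Master Theorem (c = log_b(a), equal work at all levels), giving O(n log n).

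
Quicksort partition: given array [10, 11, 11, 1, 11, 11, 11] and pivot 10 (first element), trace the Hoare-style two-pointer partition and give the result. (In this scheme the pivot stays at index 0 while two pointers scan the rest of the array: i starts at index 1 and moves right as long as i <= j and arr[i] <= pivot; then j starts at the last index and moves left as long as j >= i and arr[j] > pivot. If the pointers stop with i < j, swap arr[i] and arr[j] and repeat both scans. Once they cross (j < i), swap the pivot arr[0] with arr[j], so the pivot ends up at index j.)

Hoare-style two-pointer partition with pivot = 10:

Initial array: [10, 11, 11, 1, 11, 11, 11]

Pointers start at i = 1, j = 6.
i stops at index 1 (arr[1]=11 > 10), j stops at index 3 (arr[3]=1 <= 10): swap arr[1] and arr[3], array becomes [10, 1, 11, 11, 11, 11, 11]
i ends at 2, j ends at 1: the pointers have crossed (j < i), so scanning stops.

Swap pivot arr[0] with arr[1] to place pivot at position 1: [1, 10, 11, 11, 11, 11, 11]
Pivot position: 1

After partitioning with pivot 10, the array becomes [1, 10, 11, 11, 11, 11, 11]. The pivot is placed at index 1. All elements to the left of the pivot are <= 10, and all elements to the right are > 10.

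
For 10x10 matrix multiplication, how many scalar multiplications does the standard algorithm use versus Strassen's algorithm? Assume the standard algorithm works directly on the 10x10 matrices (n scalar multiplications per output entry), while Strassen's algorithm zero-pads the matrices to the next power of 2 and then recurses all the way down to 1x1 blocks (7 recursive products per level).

Matrix multiplication for 10x10 matrices:

Strassen's algorithm requires power-of-2 dimensions. Pad 10x10 to 16x16 (next power of 2).

Standard algorithm: 10^3 = 1000 multiplications
Strassen's algorithm: 7^(log2(16)) = 7^4 = 2401 multiplications
Difference: 1000 - 2401 = -1401 (Strassen uses MORE here due to padding overhead — for small or just-over-power-of-2 n, padding can outweigh the per-level savings)

Standard: 1000 multiplications (10^3). Strassen: 2401 multiplications (7^4, after padding to 16x16). Strassen reduces 8 recursive multiplications to 7 at each level.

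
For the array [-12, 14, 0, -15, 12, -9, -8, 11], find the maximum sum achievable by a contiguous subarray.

Using Kadane's algorithm on [-12, 14, 0, -15, 12, -9, -8, 11]:

Scanning through the array:
Position 1 (value 14): max_ending_here = 14, max_so_far = 14
Position 2 (value 0): max_ending_here = 14, max_so_far = 14
Position 3 (value -15): max_ending_here = -1, max_so_far = 14
Position 4 (value 12): max_ending_here = 12, max_so_far = 14
Position 5 (value -9): max_ending_here = 3, max_so_far = 14
Position 6 (value -8): max_ending_here = -5, max_so_far = 14
Position 7 (value 11): max_ending_here = 11, max_so_far = 14

Maximum subarray: [14]
Maximum sum: 14

The maximum subarray is [14] with sum 14. This subarray runs from index 1 to index 1.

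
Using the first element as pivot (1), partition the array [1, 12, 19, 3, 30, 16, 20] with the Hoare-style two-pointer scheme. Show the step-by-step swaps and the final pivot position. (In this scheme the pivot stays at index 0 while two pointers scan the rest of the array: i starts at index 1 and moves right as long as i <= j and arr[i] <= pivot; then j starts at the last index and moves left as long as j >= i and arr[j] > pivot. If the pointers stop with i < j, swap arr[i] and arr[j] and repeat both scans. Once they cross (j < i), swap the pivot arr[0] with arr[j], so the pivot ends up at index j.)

Hoare-style two-pointer partition with pivot = 1:

Initial array: [1, 12, 19, 3, 30, 16, 20]

Pointers start at i = 1, j = 6.
i ends at 1, j ends at 0: the pointers have crossed (j < i), so scanning stops.

j = 0, so swapping arr[0] with arr[j] leaves the pivot at position 0: [1, 12, 19, 3, 30, 16, 20]
Pivot position: 0

After partitioning with pivot 1, the array becomes [1, 12, 19, 3, 30, 16, 20]. The pivot is placed at index 0. All elements to the left of the pivot are <= 1, and all elements to the right are > 1.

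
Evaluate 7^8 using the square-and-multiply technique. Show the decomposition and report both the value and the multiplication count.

Computing 7^8 by squaring (build up from 7^1; each line after the first costs one multiplication):

7^1 = 7
7^2 = (7^1)^2 = 7^2 = 49
7^4 = (7^2)^2 = 49^2 = 2401
7^8 = (7^4)^2 = 2401^2 = 5764801

Result: 5764801
Multiplications needed: 3 (3 lines after 7^1)

7^8 = 5764801. Using exponentiation by squaring, this requires 3 multiplications. The key idea: if the exponent is even, square the half-power; if odd, multiply by the base once.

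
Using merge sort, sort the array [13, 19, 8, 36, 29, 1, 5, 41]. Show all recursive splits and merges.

Merge sort trace:

Split: [13, 19, 8, 36, 29, 1, 5, 41] -> [13, 19, 8, 36] and [29, 1, 5, 41]
  Split: [13, 19, 8, 36] -> [13, 19] and [8, 36]
    Split: [13, 19] -> [13] and [19]
    Merge: [13] + [19] -> [13, 19]
    Split: [8, 36] -> [8] and [36]
    Merge: [8] + [36] -> [8, 36]
  Merge: [13, 19] + [8, 36] -> [8, 13, 19, 36]
  Split: [29, 1, 5, 41] -> [29, 1] and [5, 41]
    Split: [29, 1] -> [29] and [1]
    Merge: [29] + [1] -> [1, 29]
    Split: [5, 41] -> [5] and [41]
    Merge: [5] + [41] -> [5, 41]
  Merge: [1, 29] + [5, 41] -> [1, 5, 29, 41]
Merge: [8, 13, 19, 36] + [1, 5, 29, 41] -> [1, 5, 8, 13, 19, 29, 36, 41]

Final sorted array: [1, 5, 8, 13, 19, 29, 36, 41]

The merge sort proceeds by recursively splitting the array and merging sorted halves.
After all merges, the sorted array is [1, 5, 8, 13, 19, 29, 36, 41].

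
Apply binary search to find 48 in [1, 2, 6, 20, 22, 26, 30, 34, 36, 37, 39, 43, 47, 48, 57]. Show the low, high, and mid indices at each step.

Binary search for 48 in [1, 2, 6, 20, 22, 26, 30, 34, 36, 37, 39, 43, 47, 48, 57]:

lo=0, hi=14, mid=7, arr[mid]=34 -> 34 < 48, search right half
lo=8, hi=14, mid=11, arr[mid]=43 -> 43 < 48, search right half
lo=12, hi=14, mid=13, arr[mid]=48 -> Found target at index 13!

Binary search finds 48 at index 13 after 3 comparisons. The search repeatedly halves the search space by comparing with the middle element.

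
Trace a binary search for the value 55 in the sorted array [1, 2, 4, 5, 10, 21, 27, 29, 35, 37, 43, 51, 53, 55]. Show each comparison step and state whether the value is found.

Binary search for 55 in [1, 2, 4, 5, 10, 21, 27, 29, 35, 37, 43, 51, 53, 55]:

lo=0, hi=13, mid=6, arr[mid]=27 -> 27 < 55, search right half
lo=7, hi=13, mid=10, arr[mid]=43 -> 43 < 55, search right half
lo=11, hi=13, mid=12, arr[mid]=53 -> 53 < 55, search right half
lo=13, hi=13, mid=13, arr[mid]=55 -> Found target at index 13!

Binary search finds 55 at index 13 after 4 comparisons. The search repeatedly halves the search space by comparing with the middle element.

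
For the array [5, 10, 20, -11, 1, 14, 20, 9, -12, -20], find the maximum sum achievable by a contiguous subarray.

Using Kadane's algorithm on [5, 10, 20, -11, 1, 14, 20, 9, -12, -20]:

Scanning through the array:
Position 1 (value 10): max_ending_here = 15, max_so_far = 15
Position 2 (value 20): max_ending_here = 35, max_so_far = 35
Position 3 (value -11): max_ending_here = 24, max_so_far = 35
Position 4 (value 1): max_ending_here = 25, max_so_far = 35
Position 5 (value 14): max_ending_here = 39, max_so_far = 39
Position 6 (value 20): max_ending_here = 59, max_so_far = 59
Position 7 (value 9): max_ending_here = 68, max_so_far = 68
Position 8 (value -12): max_ending_here = 56, max_so_far = 68
Position 9 (value -20): max_ending_here = 36, max_so_far = 68

Maximum subarray: [5, 10, 20, -11, 1, 14, 20, 9]
Maximum sum: 68

The maximum subarray is [5, 10, 20, -11, 1, 14, 20, 9] with sum 68. This subarray runs from index 0 to index 7.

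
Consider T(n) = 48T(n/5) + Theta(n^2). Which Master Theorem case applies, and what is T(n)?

Master Theorem for T(n) = 48T(n/5) + O(n^2):

a = 48, b = 5, c = 2
log_b(a) = log_5(48) = 2.4053

Case 1: c = 2 < log_5(48) = 2.4053
T(n) = O(n^(log_5 48))

For T(n) = 48T(n/5) + O(n^2): log_5(48) = 2.4053. This is Case 1 of the Master Theorem (c < log_b(a), work dominated by leaves), giving O(n^(log_5 48)).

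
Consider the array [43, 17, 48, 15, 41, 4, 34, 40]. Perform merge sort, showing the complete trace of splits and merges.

Merge sort trace:

Split: [43, 17, 48, 15, 41, 4, 34, 40] -> [43, 17, 48, 15] and [41, 4, 34, 40]
  Split: [43, 17, 48, 15] -> [43, 17] and [48, 15]
    Split: [43, 17] -> [43] and [17]
    Merge: [43] + [17] -> [17, 43]
    Split: [48, 15] -> [48] and [15]
    Merge: [48] + [15] -> [15, 48]
  Merge: [17, 43] + [15, 48] -> [15, 17, 43, 48]
  Split: [41, 4, 34, 40] -> [41, 4] and [34, 40]
    Split: [41, 4] -> [41] and [4]
    Merge: [41] + [4] -> [4, 41]
    Split: [34, 40] -> [34] and [40]
    Merge: [34] + [40] -> [34, 40]
  Merge: [4, 41] + [34, 40] -> [4, 34, 40, 41]
Merge: [15, 17, 43, 48] + [4, 34, 40, 41] -> [4, 15, 17, 34, 40, 41, 43, 48]

Final sorted array: [4, 15, 17, 34, 40, 41, 43, 48]

The merge sort proceeds by recursively splitting the array and merging sorted halves.
After all merges, the sorted array is [4, 15, 17, 34, 40, 41, 43, 48].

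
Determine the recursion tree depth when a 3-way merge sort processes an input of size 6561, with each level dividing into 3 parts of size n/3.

For divide and conquer with division factor 3:

Problem sizes at each level:
Level 0: 6561
Level 1: 2187
Level 2: 729
Level 3: 243
Level 4: 81
Level 5: 27
Level 6: 9
Level 7: 3
Level 8: 1

The root is level 0 and the size-1 base case is level 8 (the tree spans levels 0 through 8, i.e. 9 levels counting the root), so the depth is the number of divisions: log_3(6561) = 8

The recursion tree depth is log_3(6561) = 8. At each level, the problem size is divided by 3, so it takes 8 divisions to reduce to a base case of size 1. The algorithm makes 3 recursive calls at each level.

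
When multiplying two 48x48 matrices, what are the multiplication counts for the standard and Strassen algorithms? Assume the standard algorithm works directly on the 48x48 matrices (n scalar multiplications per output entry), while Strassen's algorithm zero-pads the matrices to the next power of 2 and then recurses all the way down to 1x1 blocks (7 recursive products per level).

Matrix multiplication for 48x48 matrices:

Strassen's algorithm requires power-of-2 dimensions. Pad 48x48 to 64x64 (next power of 2).

Standard algorithm: 48^3 = 110592 multiplications
Strassen's algorithm: 7^(log2(64)) = 7^6 = 117649 multiplications
Difference: 110592 - 117649 = -7057 (Strassen uses MORE here due to padding overhead — for small or just-over-power-of-2 n, padding can outweigh the per-level savings)

Standard: 110592 multiplications (48^3). Strassen: 117649 multiplications (7^6, after padding to 64x64). Strassen reduces 8 recursive multiplications to 7 at each level.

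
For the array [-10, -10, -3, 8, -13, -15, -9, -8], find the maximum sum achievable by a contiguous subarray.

Using Kadane's algorithm on [-10, -10, -3, 8, -13, -15, -9, -8]:

Scanning through the array:
Position 1 (value -10): max_ending_here = -10, max_so_far = -10
Position 2 (value -3): max_ending_here = -3, max_so_far = -3
Position 3 (value 8): max_ending_here = 8, max_so_far = 8
Position 4 (value -13): max_ending_here = -5, max_so_far = 8
Position 5 (value -15): max_ending_here = -15, max_so_far = 8
Position 6 (value -9): max_ending_here = -9, max_so_far = 8
Position 7 (value -8): max_ending_here = -8, max_so_far = 8

Maximum subarray: [8]
Maximum sum: 8

The maximum subarray is [8] with sum 8. This subarray runs from index 3 to index 3.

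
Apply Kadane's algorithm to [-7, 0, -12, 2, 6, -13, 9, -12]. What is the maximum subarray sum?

Using Kadane's algorithm on [-7, 0, -12, 2, 6, -13, 9, -12]:

Scanning through the array:
Position 1 (value 0): max_ending_here = 0, max_so_far = 0
Position 2 (value -12): max_ending_here = -12, max_so_far = 0
Position 3 (value 2): max_ending_here = 2, max_so_far = 2
Position 4 (value 6): max_ending_here = 8, max_so_far = 8
Position 5 (value -13): max_ending_here = -5, max_so_far = 8
Position 6 (value 9): max_ending_here = 9, max_so_far = 9
Position 7 (value -12): max_ending_here = -3, max_so_far = 9

Maximum subarray: [9]
Maximum sum: 9

The maximum subarray is [9] with sum 9. This subarray runs from index 6 to index 6.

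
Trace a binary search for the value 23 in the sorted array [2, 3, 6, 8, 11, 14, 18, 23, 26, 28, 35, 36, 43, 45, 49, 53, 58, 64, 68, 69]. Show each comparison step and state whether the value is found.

Binary search for 23 in [2, 3, 6, 8, 11, 14, 18, 23, 26, 28, 35, 36, 43, 45, 49, 53, 58, 64, 68, 69]:

lo=0, hi=19, mid=9, arr[mid]=28 -> 28 > 23, search left half
lo=0, hi=8, mid=4, arr[mid]=11 -> 11 < 23, search right half
lo=5, hi=8, mid=6, arr[mid]=18 -> 18 < 23, search right half
lo=7, hi=8, mid=7, arr[mid]=23 -> Found target at index 7!

Binary search finds 23 at index 7 after 4 comparisons. The search repeatedly halves the search space by comparing with the middle element.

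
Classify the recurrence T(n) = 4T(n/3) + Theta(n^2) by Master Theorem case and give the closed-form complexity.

Master Theorem for T(n) = 4T(n/3) + O(n^2):

a = 4, b = 3, c = 2
log_b(a) = log_3(4) = 1.2619

Case 3: c = 2 > log_3(4) = 1.2619
T(n) = O(n^2) = O(n^2)

For T(n) = 4T(n/3) + O(n^2): log_3(4) = 1.2619. This is Case 3 of the Master Theorem (c > log_b(a), work dominated by root), giving O(n^2).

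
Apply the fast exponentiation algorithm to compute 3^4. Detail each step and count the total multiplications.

Computing 3^4 by squaring (build up from 3^1; each line after the first costs one multiplication):

3^1 = 3
3^2 = (3^1)^2 = 3^2 = 9
3^4 = (3^2)^2 = 9^2 = 81

Result: 81
Multiplications needed: 2 (2 lines after 3^1)

3^4 = 81. Using exponentiation by squaring, this requires 2 multiplications. The key idea: if the exponent is even, square the half-power; if odd, multiply by the base once.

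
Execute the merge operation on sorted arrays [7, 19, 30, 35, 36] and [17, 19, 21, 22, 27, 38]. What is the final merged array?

Merging process:

Compare 7 vs 17: take 7 from left. Merged: [7]
Compare 19 vs 17: take 17 from right. Merged: [7, 17]
Compare 19 vs 19: take 19 from left. Merged: [7, 17, 19]
Compare 30 vs 19: take 19 from right. Merged: [7, 17, 19, 19]
Compare 30 vs 21: take 21 from right. Merged: [7, 17, 19, 19, 21]
Compare 30 vs 22: take 22 from right. Merged: [7, 17, 19, 19, 21, 22]
Compare 30 vs 27: take 27 from right. Merged: [7, 17, 19, 19, 21, 22, 27]
Compare 30 vs 38: take 30 from left. Merged: [7, 17, 19, 19, 21, 22, 27, 30]
Compare 35 vs 38: take 35 from left. Merged: [7, 17, 19, 19, 21, 22, 27, 30, 35]
Compare 36 vs 38: take 36 from left. Merged: [7, 17, 19, 19, 21, 22, 27, 30, 35, 36]
Append remaining from right: [38]. Merged: [7, 17, 19, 19, 21, 22, 27, 30, 35, 36, 38]

Final merged array: [7, 17, 19, 19, 21, 22, 27, 30, 35, 36, 38]
Total comparisons: 10

The merged array is [7, 17, 19, 19, 21, 22, 27, 30, 35, 36, 38], requiring 10 comparisons. The merge step runs in O(n) time where n is the total number of elements.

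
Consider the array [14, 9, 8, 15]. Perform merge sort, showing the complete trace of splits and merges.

Merge sort trace:

Split: [14, 9, 8, 15] -> [14, 9] and [8, 15]
  Split: [14, 9] -> [14] and [9]
  Merge: [14] + [9] -> [9, 14]
  Split: [8, 15] -> [8] and [15]
  Merge: [8] + [15] -> [8, 15]
Merge: [9, 14] + [8, 15] -> [8, 9, 14, 15]

Final sorted array: [8, 9, 14, 15]

The merge sort proceeds by recursively splitting the array and merging sorted halves.
After all merges, the sorted array is [8, 9, 14, 15].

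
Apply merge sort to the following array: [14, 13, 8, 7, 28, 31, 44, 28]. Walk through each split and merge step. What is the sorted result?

Merge sort trace:

Split: [14, 13, 8, 7, 28, 31, 44, 28] -> [14, 13, 8, 7] and [28, 31, 44, 28]
  Split: [14, 13, 8, 7] -> [14, 13] and [8, 7]
    Split: [14, 13] -> [14] and [13]
    Merge: [14] + [13] -> [13, 14]
    Split: [8, 7] -> [8] and [7]
    Merge: [8] + [7] -> [7, 8]
  Merge: [13, 14] + [7, 8] -> [7, 8, 13, 14]
  Split: [28, 31, 44, 28] -> [28, 31] and [44, 28]
    Split: [28, 31] -> [28] and [31]
    Merge: [28] + [31] -> [28, 31]
    Split: [44, 28] -> [44] and [28]
    Merge: [44] + [28] -> [28, 44]
  Merge: [28, 31] + [28, 44] -> [28, 28, 31, 44]
Merge: [7, 8, 13, 14] + [28, 28, 31, 44] -> [7, 8, 13, 14, 28, 28, 31, 44]

Final sorted array: [7, 8, 13, 14, 28, 28, 31, 44]

The merge sort proceeds by recursively splitting the array and merging sorted halves.
After all merges, the sorted array is [7, 8, 13, 14, 28, 28, 31, 44].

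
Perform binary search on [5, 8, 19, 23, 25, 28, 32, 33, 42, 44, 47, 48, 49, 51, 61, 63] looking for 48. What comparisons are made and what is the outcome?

Binary search for 48 in [5, 8, 19, 23, 25, 28, 32, 33, 42, 44, 47, 48, 49, 51, 61, 63]:

lo=0, hi=15, mid=7, arr[mid]=33 -> 33 < 48, search right half
lo=8, hi=15, mid=11, arr[mid]=48 -> Found target at index 11!

Binary search finds 48 at index 11 after 2 comparisons. The search repeatedly halves the search space by comparing with the middle element.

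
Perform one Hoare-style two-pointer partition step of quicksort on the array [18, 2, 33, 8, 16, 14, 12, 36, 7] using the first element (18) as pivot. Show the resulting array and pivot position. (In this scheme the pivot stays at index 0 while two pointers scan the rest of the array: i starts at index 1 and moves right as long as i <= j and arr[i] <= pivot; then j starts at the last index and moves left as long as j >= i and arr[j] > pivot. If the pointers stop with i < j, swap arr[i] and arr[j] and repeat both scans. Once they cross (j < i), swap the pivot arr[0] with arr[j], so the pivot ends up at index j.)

Hoare-style two-pointer partition with pivot = 18:

Initial array: [18, 2, 33, 8, 16, 14, 12, 36, 7]

Pointers start at i = 1, j = 8.
i stops at index 2 (arr[2]=33 > 18), j stops at index 8 (arr[8]=7 <= 18): swap arr[2] and arr[8], array becomes [18, 2, 7, 8, 16, 14, 12, 36, 33]
i ends at 7, j ends at 6: the pointers have crossed (j < i), so scanning stops.

Swap pivot arr[0] with arr[6] to place pivot at position 6: [12, 2, 7, 8, 16, 14, 18, 36, 33]
Pivot position: 6

After partitioning with pivot 18, the array becomes [12, 2, 7, 8, 16, 14, 18, 36, 33]. The pivot is placed at index 6. All elements to the left of the pivot are <= 18, and all elements to the right are > 18.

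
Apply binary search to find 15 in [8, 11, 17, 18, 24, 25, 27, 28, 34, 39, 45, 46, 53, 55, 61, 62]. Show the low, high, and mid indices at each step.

Binary search for 15 in [8, 11, 17, 18, 24, 25, 27, 28, 34, 39, 45, 46, 53, 55, 61, 62]:

lo=0, hi=15, mid=7, arr[mid]=28 -> 28 > 15, search left half
lo=0, hi=6, mid=3, arr[mid]=18 -> 18 > 15, search left half
lo=0, hi=2, mid=1, arr[mid]=11 -> 11 < 15, search right half
lo=2, hi=2, mid=2, arr[mid]=17 -> 17 > 15, search left half
lo=2 > hi=1, target 15 not found

Binary search determines that 15 is not in the array after 4 comparisons. The search space was exhausted without finding the target.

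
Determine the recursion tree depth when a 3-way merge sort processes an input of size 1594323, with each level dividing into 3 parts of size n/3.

For divide and conquer with division factor 3:

Problem sizes at each level:
Level 0: 1594323
Level 1: 531441
Level 2: 177147
Level 3: 59049
Level 4: 19683
Level 5: 6561
Level 6: 2187
Level 7: 729
Level 8: 243
Level 9: 81
Level 10: 27
Level 11: 9
Level 12: 3
Level 13: 1

The root is level 0 and the size-1 base case is level 13 (the tree spans levels 0 through 13, i.e. 14 levels counting the root), so the depth is the number of divisions: log_3(1594323) = 13

The recursion tree depth is log_3(1594323) = 13. At each level, the problem size is divided by 3, so it takes 13 divisions to reduce to a base case of size 1. The algorithm makes 3 recursive calls at each level.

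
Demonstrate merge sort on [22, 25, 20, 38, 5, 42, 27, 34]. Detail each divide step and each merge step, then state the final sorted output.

Merge sort trace:

Split: [22, 25, 20, 38, 5, 42, 27, 34] -> [22, 25, 20, 38] and [5, 42, 27, 34]
  Split: [22, 25, 20, 38] -> [22, 25] and [20, 38]
    Split: [22, 25] -> [22] and [25]
    Merge: [22] + [25] -> [22, 25]
    Split: [20, 38] -> [20] and [38]
    Merge: [20] + [38] -> [20, 38]
  Merge: [22, 25] + [20, 38] -> [20, 22, 25, 38]
  Split: [5, 42, 27, 34] -> [5, 42] and [27, 34]
    Split: [5, 42] -> [5] and [42]
    Merge: [5] + [42] -> [5, 42]
    Split: [27, 34] -> [27] and [34]
    Merge: [27] + [34] -> [27, 34]
  Merge: [5, 42] + [27, 34] -> [5, 27, 34, 42]
Merge: [20, 22, 25, 38] + [5, 27, 34, 42] -> [5, 20, 22, 25, 27, 34, 38, 42]

Final sorted array: [5, 20, 22, 25, 27, 34, 38, 42]

The merge sort proceeds by recursively splitting the array and merging sorted halves.
After all merges, the sorted array is [5, 20, 22, 25, 27, 34, 38, 42].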